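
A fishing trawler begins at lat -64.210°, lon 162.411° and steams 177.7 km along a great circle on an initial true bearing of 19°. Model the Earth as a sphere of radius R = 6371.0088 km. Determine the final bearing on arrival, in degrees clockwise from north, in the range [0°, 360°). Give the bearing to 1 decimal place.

final bearing 18.0°

Central angle δ = d/R = 0.027892 rad.
Converting: φ₁ = -1.120676 rad, θ = 0.331613 rad.
sin φ₂ = sin φ₁ cos δ + cos φ₁ sin δ cos θ = (-0.900395)(0.999611) + (0.435074)(0.027888)(0.945519) = -0.888572
φ₂ = asin(-0.888572) = -1.094223 rad = -62.694°.
Δλ = atan2( sin θ sin δ cos φ₁ , cos δ − sin φ₁ sin φ₂ ) = atan2(0.003950, 0.199545) = 0.019794 rad = 1.134°.
Hence λ₂ = 162.411° + 1.134° = 163.545°.
The forward bearing on arrival equals the back-azimuth from the destination plus 180°.
Back-azimuth from P₂ (-62.7°, 163.5°) to P₁ (-64.2°, 162.4°), with Δλ' = λ₁ − λ₂ = -1.1°: atan2( sin Δλ' cos φ₁ , cos φ₂ sin φ₁ − sin φ₂ cos φ₁ cos Δλ' ) = 198.0°.
Final bearing = (198.0° + 180°) mod 360° = 18.0°.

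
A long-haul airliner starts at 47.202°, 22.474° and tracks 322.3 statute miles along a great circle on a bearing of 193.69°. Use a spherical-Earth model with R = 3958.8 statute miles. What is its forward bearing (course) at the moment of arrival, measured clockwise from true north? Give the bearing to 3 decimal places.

final bearing 192.630°

The arc subtends δ = 322.3/3958.8 = 0.081414 rad at the centre.
Start latitude φ₁ = 0.823830 rad; initial bearing θ = 3.380528 rad.
sin φ₂ = sin φ₁ cos δ + cos φ₁ sin δ cos θ = (0.733754)(0.996688) + (0.679416)(0.081324)(-0.971590) = 0.677640
φ₂ = asin(0.677640) = 0.744549 rad = 42.660°.
For the longitude increment, Δλ = atan2( sin θ sin δ cos φ₁, cos δ − sin φ₁ sin φ₂ ) = atan2(-0.013077, 0.499467) = -1.500°.
Hence λ₂ = 22.474° + -1.500° = 20.974°.
The forward bearing on arrival equals the back-azimuth from the destination plus 180°.
Back-azimuth from P₂ (42.660°, 20.974°) to P₁ (47.202°, 22.474°), with Δλ' = λ₁ − λ₂ = 1.500°: atan2( sin Δλ' cos φ₁ , cos φ₂ sin φ₁ − sin φ₂ cos φ₁ cos Δλ' ) = 12.630°.
Final bearing = (12.630° + 180°) mod 360° = 192.630°.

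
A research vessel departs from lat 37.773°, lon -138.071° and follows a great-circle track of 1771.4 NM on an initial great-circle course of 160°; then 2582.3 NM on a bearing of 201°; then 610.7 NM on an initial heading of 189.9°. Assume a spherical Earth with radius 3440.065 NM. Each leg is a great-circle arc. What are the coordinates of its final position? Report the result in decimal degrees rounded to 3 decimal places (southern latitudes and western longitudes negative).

Apply the spherical direct solution leg by leg, carrying full precision between legs.
Leg 1: from (37.773°, -138.071°), δ = 1771.4/3440.065 = 0.514932 rad, θ = 160° → φ = 9.631°, λ = -128.234°.
Leg 2: from (9.631°, -128.234°), δ = 2582.3/3440.065 = 0.750654 rad, θ = 201° → φ = -30.364°, λ = -144.692°.
Leg 3: from (-30.364°, -144.692°), δ = 610.7/3440.065 = 0.177526 rad, θ = 189.9° → φ = -40.365°, λ = -146.976°.

latitude -40.365°, longitude -146.976°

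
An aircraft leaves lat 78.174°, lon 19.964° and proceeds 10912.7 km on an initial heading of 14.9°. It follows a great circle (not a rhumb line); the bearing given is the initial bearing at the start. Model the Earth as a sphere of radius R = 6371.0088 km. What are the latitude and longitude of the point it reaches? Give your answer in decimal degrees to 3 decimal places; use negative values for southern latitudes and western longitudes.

The arc subtends δ = 10912.7/6371.0088 = 1.712868 rad at the centre.
Start latitude φ₁ = 1.364394 rad; initial bearing θ = 0.260054 rad.
Applying the spherical law of cosines for sides, sin φ₂ = sin φ₁ cos δ + cos φ₁ sin δ cos θ = 0.057465, so φ₂ = 3.294°.
Then Δλ = atan2(0.052166, -0.197840) = 2.883783 rad, from sin θ sin δ cos φ₁ over cos δ − sin φ₁ sin φ₂.
λ₂ = 19.964° + 165.229° = 185.193°, normalized to (−180°, 180°] → -174.807°.

latitude 3.294°, longitude -174.807°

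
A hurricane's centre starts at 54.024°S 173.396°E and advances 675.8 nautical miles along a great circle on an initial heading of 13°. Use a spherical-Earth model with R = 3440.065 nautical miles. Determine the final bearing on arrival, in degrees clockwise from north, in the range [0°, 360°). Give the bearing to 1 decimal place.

Angular distance δ = d/R = 675.8 / 3440.065 = 0.196450 rad.
Start latitude φ₁ = -0.942897 rad; initial bearing θ = 0.226893 rad.
sin φ₂ = sin φ₁ cos δ + cos φ₁ sin δ cos θ = (-0.809263)(0.980766) + (0.587446)(0.195189)(0.974370) = -0.681973
φ₂ = asin(-0.681973) = -0.750458 rad = -42.998°.
Δλ = atan2( sin θ sin δ cos φ₁ , cos δ − sin φ₁ sin φ₂ ) = atan2(0.025794, 0.428870) = 0.060071 rad = 3.442°.
λ₂ = λ₁ + Δλ = 176.838°.
The forward bearing on arrival equals the back-azimuth from the destination plus 180°.
Back-azimuth from P₂ (-43.0°, 176.8°) to P₁ (-54.0°, 173.4°), with Δλ' = λ₁ − λ₂ = -3.4°: atan2( sin Δλ' cos φ₁ , cos φ₂ sin φ₁ − sin φ₂ cos φ₁ cos Δλ' ) = 190.4°.
Final bearing = (190.4° + 180°) mod 360° = 10.4°.

final bearing 10.4°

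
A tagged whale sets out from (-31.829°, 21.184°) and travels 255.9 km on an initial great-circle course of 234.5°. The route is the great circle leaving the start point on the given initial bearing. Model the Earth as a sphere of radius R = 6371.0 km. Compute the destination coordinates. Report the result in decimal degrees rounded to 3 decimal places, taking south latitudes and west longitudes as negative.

latitude -33.146°, longitude 18.946°

Angular distance δ = d/R = 255.9 / 6371 = 0.040166 rad.
With φ₁ = -31.829° = -0.555521 rad and θ = 234.5° = 4.092797 rad:
Destination latitude: φ₂ = arcsin( sin φ₁ cos δ + cos φ₁ sin δ cos θ ) = arcsin(-0.546772) = -33.146°.
Δλ = atan2( sin θ sin δ cos φ₁ , cos δ − sin φ₁ sin φ₂ ) = atan2(-0.027775, 0.710833) = -0.039054 rad = -2.238°.
Hence λ₂ = 21.184° + -2.238° = 18.946°.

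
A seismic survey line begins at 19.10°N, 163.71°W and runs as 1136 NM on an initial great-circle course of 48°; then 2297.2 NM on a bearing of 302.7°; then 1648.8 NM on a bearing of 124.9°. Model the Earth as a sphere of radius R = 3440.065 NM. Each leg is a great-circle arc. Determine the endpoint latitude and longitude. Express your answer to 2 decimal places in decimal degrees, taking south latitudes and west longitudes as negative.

Apply the spherical direct solution leg by leg, carrying full precision between legs.
Leg 1: from (19.10°, -163.71°), δ = 1136/3440.065 = 0.330226 rad, θ = 48° → φ = 30.97°, λ = -147.39°.
Leg 2: from (30.97°, -147.39°), δ = 2297.2/3440.065 = 0.667778 rad, θ = 302.7° → φ = 43.70°, λ = 166.49°.
Leg 3: from (43.70°, 166.49°), δ = 1648.8/3440.065 = 0.479293 rad, θ = 124.9° → φ = 24.98°, λ = -168.85°.

latitude 24.98°, longitude -168.85°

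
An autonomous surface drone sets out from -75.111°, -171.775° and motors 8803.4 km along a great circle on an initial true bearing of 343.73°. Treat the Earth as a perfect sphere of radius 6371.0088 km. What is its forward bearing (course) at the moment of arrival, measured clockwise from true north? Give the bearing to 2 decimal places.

final bearing 355.86°

δ = 8803.4/6371.0088 = 1.381791 rad (79.1708°).
Start latitude φ₁ = -1.310934 rad; initial bearing θ = 5.999220 rad.
Applying the spherical law of cosines for sides, sin φ₂ = sin φ₁ cos δ + cos φ₁ sin δ cos θ = 0.060690, so φ₂ = 3.479°.
Δλ = atan2( sin θ sin δ cos φ₁ , cos δ − sin φ₁ sin φ₂ ) = atan2(-0.070705, 0.246535) = -0.279300 rad = -16.003°.
λ₂ = -171.775° + -16.003° = -187.778°, normalized to (−180°, 180°] → 172.222°.
The forward bearing on arrival equals the back-azimuth from the destination plus 180°.
Back-azimuth from P₂ (3.48°, 172.22°) to P₁ (-75.11°, -171.78°), with Δλ' = λ₁ − λ₂ = -344.00°: atan2( sin Δλ' cos φ₁ , cos φ₂ sin φ₁ − sin φ₂ cos φ₁ cos Δλ' ) = 175.86°.
Final bearing = (175.86° + 180°) mod 360° = 355.86°.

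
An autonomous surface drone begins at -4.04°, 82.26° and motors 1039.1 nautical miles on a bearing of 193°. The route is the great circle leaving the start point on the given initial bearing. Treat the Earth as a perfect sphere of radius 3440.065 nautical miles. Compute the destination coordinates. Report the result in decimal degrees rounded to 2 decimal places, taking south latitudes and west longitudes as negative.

δ = 1039.1/3440.065 = 0.302058 rad (17.3067°).
With φ₁ = -4.04° = -0.070511 rad and θ = 193° = 3.368485 rad:
sin φ₂ = sin φ₁ cos δ + cos φ₁ sin δ cos θ = (-0.070453)(0.954726) + (0.997515)(0.297486)(-0.974370) = -0.356404
φ₂ = asin(-0.356404) = -0.364417 rad = -20.88°.
For the longitude increment, Δλ = atan2( sin θ sin δ cos φ₁, cos δ − sin φ₁ sin φ₂ ) = atan2(-0.066753, 0.929617) = -4.11°.
Hence λ₂ = 82.26° + -4.11° = 78.15°.

latitude -20.88°, longitude 78.15°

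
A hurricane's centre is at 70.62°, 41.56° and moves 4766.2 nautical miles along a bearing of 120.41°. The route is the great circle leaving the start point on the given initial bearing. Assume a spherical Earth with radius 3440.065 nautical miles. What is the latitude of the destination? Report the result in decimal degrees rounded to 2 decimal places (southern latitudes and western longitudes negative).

latitude 0.50°

Central angle δ = d/R = 1.385497 rad.
With φ₁ = 70.62° = 1.232552 rad and θ = 120.41° = 2.101551 rad:
Applying the spherical law of cosines for sides, sin φ₂ = sin φ₁ cos δ + cos φ₁ sin δ cos θ = 0.008709, so φ₂ = 0.50°.
Δλ = atan2( sin θ sin δ cos φ₁ , cos δ − sin φ₁ sin φ₂ ) = atan2(0.281281, 0.176025) = 1.011623 rad = 57.96°.
Hence λ₂ = 41.56° + 57.96° = 99.52°.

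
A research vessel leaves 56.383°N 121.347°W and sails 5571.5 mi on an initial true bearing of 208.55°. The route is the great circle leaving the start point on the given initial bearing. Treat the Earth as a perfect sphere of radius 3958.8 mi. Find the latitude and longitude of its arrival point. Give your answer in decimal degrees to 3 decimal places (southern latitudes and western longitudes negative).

latitude -20.142°, longitude -151.498°

Central angle δ = d/R = 1.407371 rad.
Start latitude φ₁ = 0.984069 rad; initial bearing θ = 3.639884 rad.
sin φ₂ = sin φ₁ cos δ + cos φ₁ sin δ cos θ = (0.832757)(0.162699) + (0.553639)(0.986676)(-0.878400) = -0.344348
φ₂ = asin(-0.344348) = -0.351544 rad = -20.142°.
For the longitude increment, Δλ = atan2( sin θ sin δ cos φ₁, cos δ − sin φ₁ sin φ₂ ) = atan2(-0.261072, 0.449457) = -30.151°.
λ₂ = λ₁ + Δλ = -151.498°.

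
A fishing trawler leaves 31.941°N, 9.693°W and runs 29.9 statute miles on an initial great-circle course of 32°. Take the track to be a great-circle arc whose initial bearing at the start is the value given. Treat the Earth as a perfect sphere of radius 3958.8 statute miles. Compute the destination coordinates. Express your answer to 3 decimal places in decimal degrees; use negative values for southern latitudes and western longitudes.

Angular distance δ = d/R = 29.9 / 3958.8 = 0.007553 rad.
Converting: φ₁ = 0.557476 rad, θ = 0.558505 rad.
Destination latitude: φ₂ = arcsin( sin φ₁ cos δ + cos φ₁ sin δ cos θ ) = arcsin(0.534466) = 32.308°.
Δλ = atan2( sin θ sin δ cos φ₁ , cos δ − sin φ₁ sin φ₂ ) = atan2(0.003396, 0.717215) = 0.004735 rad = 0.271°.
λ₂ = -9.693° + 0.271° = -9.422°.

latitude 32.308°, longitude -9.422°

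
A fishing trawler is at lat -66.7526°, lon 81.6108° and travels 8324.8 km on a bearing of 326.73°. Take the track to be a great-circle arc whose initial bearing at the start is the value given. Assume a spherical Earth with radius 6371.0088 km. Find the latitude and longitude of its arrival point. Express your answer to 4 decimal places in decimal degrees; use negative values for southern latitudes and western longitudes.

latitude 4.5135°, longitude 49.5237°

The arc subtends δ = 8324.8/6371.0088 = 1.306669 rad at the centre.
Converting: φ₁ = -1.165053 rad, θ = 5.702514 rad.
Destination latitude: φ₂ = arcsin( sin φ₁ cos δ + cos φ₁ sin δ cos θ ) = arcsin(0.078693) = 4.5135°.
For the longitude increment, Δλ = atan2( sin θ sin δ cos φ₁, cos δ − sin φ₁ sin φ₂ ) = atan2(-0.209019, 0.333371) = -32.0871°.
λ₂ = λ₁ + Δλ = 49.5237°.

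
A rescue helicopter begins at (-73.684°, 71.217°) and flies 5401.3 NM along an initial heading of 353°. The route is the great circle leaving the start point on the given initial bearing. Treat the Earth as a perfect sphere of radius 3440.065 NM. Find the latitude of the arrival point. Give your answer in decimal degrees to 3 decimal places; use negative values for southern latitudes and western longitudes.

The arc subtends δ = 5401.3/3440.065 = 1.570116 rad at the centre.
Start latitude φ₁ = -1.286028 rad; initial bearing θ = 6.161012 rad.
sin φ₂ = sin φ₁ cos δ + cos φ₁ sin δ cos θ = (-0.959727)(0.000681) + (0.280935)(1.000000)(0.992546) = 0.278187
φ₂ = asin(0.278187) = 0.281906 rad = 16.152°.
Δλ = atan2( sin θ sin δ cos φ₁ , cos δ − sin φ₁ sin φ₂ ) = atan2(-0.034237, 0.267665) = -0.127220 rad = -7.289°.
Hence λ₂ = 71.217° + -7.289° = 63.928°.

latitude 16.152°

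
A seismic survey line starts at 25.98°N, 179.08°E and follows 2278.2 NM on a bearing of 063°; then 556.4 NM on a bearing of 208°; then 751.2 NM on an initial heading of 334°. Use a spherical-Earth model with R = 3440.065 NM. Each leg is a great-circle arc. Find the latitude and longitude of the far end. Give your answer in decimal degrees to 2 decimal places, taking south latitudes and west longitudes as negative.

Apply the spherical direct solution leg by leg, carrying full precision between legs.
Leg 1: from (25.98°, 179.08°), δ = 2278.2/3440.065 = 0.662255 rad, θ = 63° → φ = 36.61°, λ = -137.88°.
Leg 2: from (36.61°, -137.88°), δ = 556.4/3440.065 = 0.161741 rad, θ = 208° → φ = 28.33°, λ = -142.80°.
Leg 3: from (28.33°, -142.80°), δ = 751.2/3440.065 = 0.218368 rad, θ = 334° → φ = 39.39°, λ = -149.86°.

latitude 39.39°, longitude -149.86°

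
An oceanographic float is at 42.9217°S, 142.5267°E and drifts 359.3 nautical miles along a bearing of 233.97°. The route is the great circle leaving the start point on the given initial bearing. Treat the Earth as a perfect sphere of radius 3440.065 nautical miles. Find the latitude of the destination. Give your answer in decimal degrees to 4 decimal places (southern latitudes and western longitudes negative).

latitude -46.2359°

Angular distance δ = d/R = 359.3 / 3440.065 = 0.104446 rad.
With φ₁ = -42.9217° = -0.749125 rad and θ = 233.97° = 4.083547 rad:
sin φ₂ = sin φ₁ cos δ + cos φ₁ sin δ cos θ = (-0.680998)(0.994551) + (0.732285)(0.104256)(-0.588209) = -0.722194
φ₂ = asin(-0.722194) = -0.806969 rad = -46.2359°.
Then Δλ = atan2(-0.061741, 0.502738) = -0.122198 rad, from sin θ sin δ cos φ₁ over cos δ − sin φ₁ sin φ₂.
λ₂ = 142.5267° + -7.0014° = 135.5253°.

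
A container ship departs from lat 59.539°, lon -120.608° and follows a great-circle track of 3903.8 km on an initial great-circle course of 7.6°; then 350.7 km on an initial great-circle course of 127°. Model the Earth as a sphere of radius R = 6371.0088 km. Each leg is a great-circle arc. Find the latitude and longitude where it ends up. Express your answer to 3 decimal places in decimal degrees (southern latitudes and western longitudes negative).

latitude 81.521°, longitude 31.953°

Apply the spherical direct solution leg by leg, carrying full precision between legs.
Leg 1: from (59.539°, -120.608°), δ = 3903.8/6371.0088 = 0.612744 rad, θ = 7.6° → φ = 83.801°, λ = 14.615°.
Leg 2: from (83.801°, 14.615°), δ = 350.7/6371.0088 = 0.055046 rad, θ = 127° → φ = 81.521°, λ = 31.953°.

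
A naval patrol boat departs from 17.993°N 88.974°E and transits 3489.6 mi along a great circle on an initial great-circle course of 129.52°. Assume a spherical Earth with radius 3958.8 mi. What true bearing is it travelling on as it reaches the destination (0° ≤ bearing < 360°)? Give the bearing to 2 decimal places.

Angular distance δ = d/R = 3489.6 / 3958.8 = 0.881479 rad.
Start latitude φ₁ = 0.314037 rad; initial bearing θ = 2.260550 rad.
Destination latitude: φ₂ = arcsin( sin φ₁ cos δ + cos φ₁ sin δ cos θ ) = arcsin(-0.270577) = -15.699°.
Δλ = atan2( sin θ sin δ cos φ₁ , cos δ − sin φ₁ sin φ₂ ) = atan2(0.566164, 0.719592) = 0.666631 rad = 38.195°.
Hence λ₂ = 88.974° + 38.195° = 127.169°.
The forward bearing on arrival equals the back-azimuth from the destination plus 180°.
Back-azimuth from P₂ (-15.70°, 127.17°) to P₁ (17.99°, 88.97°), with Δλ' = λ₁ − λ₂ = -38.20°: atan2( sin Δλ' cos φ₁ , cos φ₂ sin φ₁ − sin φ₂ cos φ₁ cos Δλ' ) = 310.35°.
Final bearing = (310.35° + 180°) mod 360° = 130.35°.

final bearing 130.35°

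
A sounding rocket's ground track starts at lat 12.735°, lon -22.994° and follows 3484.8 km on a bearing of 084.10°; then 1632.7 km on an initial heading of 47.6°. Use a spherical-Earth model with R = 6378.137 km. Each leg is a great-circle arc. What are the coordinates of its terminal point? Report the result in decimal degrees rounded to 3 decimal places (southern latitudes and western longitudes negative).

Apply the spherical direct solution leg by leg, carrying full precision between legs.
Leg 1: from (12.735°, -22.994°), δ = 3484.8/6378.137 = 0.546366 rad, θ = 84.1° → φ = 13.913°, λ = 9.177°.
Leg 2: from (13.913°, 9.177°), δ = 1632.7/6378.137 = 0.255984 rad, θ = 47.6° → φ = 23.474°, λ = 20.939°.

latitude 23.474°, longitude 20.939°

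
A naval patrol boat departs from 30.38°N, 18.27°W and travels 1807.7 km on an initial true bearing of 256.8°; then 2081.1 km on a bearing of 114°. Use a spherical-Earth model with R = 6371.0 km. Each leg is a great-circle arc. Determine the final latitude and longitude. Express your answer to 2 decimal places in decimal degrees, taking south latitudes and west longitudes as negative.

latitude 16.85°, longitude -18.01°

Apply the spherical direct solution leg by leg, carrying full precision between legs.
Leg 1: from (30.38°, -18.27°), δ = 1807.7/6371 = 0.283739 rad, θ = 256.8° → φ = 25.49°, λ = -35.84°.
Leg 2: from (25.49°, -35.84°), δ = 2081.1/6371 = 0.326652 rad, θ = 114° → φ = 16.85°, λ = -18.01°.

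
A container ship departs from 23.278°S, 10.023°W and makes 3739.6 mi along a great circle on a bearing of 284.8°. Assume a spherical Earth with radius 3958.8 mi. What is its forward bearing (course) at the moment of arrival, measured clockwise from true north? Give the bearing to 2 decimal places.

final bearing 297.27°

The arc subtends δ = 3739.6/3958.8 = 0.944630 rad at the centre.
With φ₁ = -23.278° = -0.406278 rad and θ = 284.8° = 4.970698 rad:
Destination latitude: φ₂ = arcsin( sin φ₁ cos δ + cos φ₁ sin δ cos θ ) = arcsin(-0.041466) = -2.377°.
Then Δλ = atan2(-0.719628, 0.569656) = -0.901200 rad, from sin θ sin δ cos φ₁ over cos δ − sin φ₁ sin φ₂.
λ₂ = λ₁ + Δλ = -61.658°.
The forward bearing on arrival equals the back-azimuth from the destination plus 180°.
Back-azimuth from P₂ (-2.38°, -61.66°) to P₁ (-23.28°, -10.02°), with Δλ' = λ₁ − λ₂ = 51.63°: atan2( sin Δλ' cos φ₁ , cos φ₂ sin φ₁ − sin φ₂ cos φ₁ cos Δλ' ) = 117.27°.
Final bearing = (117.27° + 180°) mod 360° = 297.27°.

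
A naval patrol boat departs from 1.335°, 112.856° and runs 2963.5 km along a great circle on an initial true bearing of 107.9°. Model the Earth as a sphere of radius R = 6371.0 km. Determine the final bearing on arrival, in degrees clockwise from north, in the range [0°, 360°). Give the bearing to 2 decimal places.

Angular distance δ = d/R = 2963.5 / 6371 = 0.465155 rad.
Start latitude φ₁ = 0.023300 rad; initial bearing θ = 1.883210 rad.
Destination latitude: φ₂ = arcsin( sin φ₁ cos δ + cos φ₁ sin δ cos θ ) = arcsin(-0.117008) = -6.719°.
Then Δλ = atan2(0.426732, 0.896478) = 0.444272 rad, from sin θ sin δ cos φ₁ over cos δ − sin φ₁ sin φ₂.
λ₂ = λ₁ + Δλ = 138.311°.
The forward bearing on arrival equals the back-azimuth from the destination plus 180°.
Back-azimuth from P₂ (-6.72°, 138.31°) to P₁ (1.33°, 112.86°), with Δλ' = λ₁ − λ₂ = -25.45°: atan2( sin Δλ' cos φ₁ , cos φ₂ sin φ₁ − sin φ₂ cos φ₁ cos Δλ' ) = 286.68°.
Final bearing = (286.68° + 180°) mod 360° = 106.68°.

final bearing 106.68°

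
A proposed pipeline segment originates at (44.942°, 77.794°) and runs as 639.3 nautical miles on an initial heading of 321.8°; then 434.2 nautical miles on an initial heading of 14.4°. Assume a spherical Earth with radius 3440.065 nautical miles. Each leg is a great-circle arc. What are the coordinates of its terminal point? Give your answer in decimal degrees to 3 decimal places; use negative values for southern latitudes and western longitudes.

Apply the spherical direct solution leg by leg, carrying full precision between legs.
Leg 1: from (44.942°, 77.794°), δ = 639.3/3440.065 = 0.185840 rad, θ = 321.8° → φ = 52.845°, λ = 66.889°.
Leg 2: from (52.845°, 66.889°), δ = 434.2/3440.065 = 0.126219 rad, θ = 14.4° → φ = 59.804°, λ = 70.457°.

latitude 59.804°, longitude 70.457°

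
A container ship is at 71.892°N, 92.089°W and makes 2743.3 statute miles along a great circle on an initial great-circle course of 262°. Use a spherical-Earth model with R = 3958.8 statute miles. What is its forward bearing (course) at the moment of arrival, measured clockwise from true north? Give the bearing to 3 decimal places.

The arc subtends δ = 2743.3/3958.8 = 0.692963 rad at the centre.
Start latitude φ₁ = 1.254752 rad; initial bearing θ = 4.572763 rad.
sin φ₂ = sin φ₁ cos δ + cos φ₁ sin δ cos θ = (0.950472)(0.769357) + (0.310809)(0.638819)(-0.139173) = 0.703620
φ₂ = asin(0.703620) = 0.780478 rad = 44.718°.
For the longitude increment, Δλ = atan2( sin θ sin δ cos φ₁, cos δ − sin φ₁ sin φ₂ ) = atan2(-0.196619, 0.100586) = -62.907°.
Hence λ₂ = -92.089° + -62.907° = -154.996°.
The forward bearing on arrival equals the back-azimuth from the destination plus 180°.
Back-azimuth from P₂ (44.718°, -154.996°) to P₁ (71.892°, -92.089°), with Δλ' = λ₁ − λ₂ = 62.907°: atan2( sin Δλ' cos φ₁ , cos φ₂ sin φ₁ − sin φ₂ cos φ₁ cos Δλ' ) = 25.667°.
Final bearing = (25.667° + 180°) mod 360° = 205.667°.

final bearing 205.667°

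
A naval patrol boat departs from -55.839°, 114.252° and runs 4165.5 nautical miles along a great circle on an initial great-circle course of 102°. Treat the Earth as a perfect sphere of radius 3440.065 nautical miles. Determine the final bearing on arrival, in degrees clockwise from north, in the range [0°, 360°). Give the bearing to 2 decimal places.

final bearing 36.83°

Angular distance δ = d/R = 4165.5 / 3440.065 = 1.210878 rad.
With φ₁ = -55.839° = -0.974574 rad and θ = 102° = 1.780236 rad:
sin φ₂ = sin φ₁ cos δ + cos φ₁ sin δ cos θ = (-0.827463)(0.352198) + (0.561520)(0.935926)(-0.207912) = -0.400697
φ₂ = asin(-0.400697) = -0.412277 rad = -23.622°.
Then Δλ = atan2(0.514057, 0.020636) = 1.530675 rad, from sin θ sin δ cos φ₁ over cos δ − sin φ₁ sin φ₂.
λ₂ = 114.252° + 87.701° = 201.953°, normalized to (−180°, 180°] → -158.047°.
The forward bearing on arrival equals the back-azimuth from the destination plus 180°.
Back-azimuth from P₂ (-23.62°, -158.05°) to P₁ (-55.84°, 114.25°), with Δλ' = λ₁ − λ₂ = 272.30°: atan2( sin Δλ' cos φ₁ , cos φ₂ sin φ₁ − sin φ₂ cos φ₁ cos Δλ' ) = 216.83°.
Final bearing = (216.83° + 180°) mod 360° = 36.83°.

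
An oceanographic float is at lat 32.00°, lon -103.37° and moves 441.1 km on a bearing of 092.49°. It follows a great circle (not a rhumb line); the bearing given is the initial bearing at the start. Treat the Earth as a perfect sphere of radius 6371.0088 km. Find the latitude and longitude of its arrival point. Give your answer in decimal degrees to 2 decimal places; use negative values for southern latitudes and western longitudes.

latitude 31.74°, longitude -98.71°

Central angle δ = d/R = 0.069236 rad.
With φ₁ = 32.00° = 0.558505 rad and θ = 92.49° = 1.614255 rad:
sin φ₂ = sin φ₁ cos δ + cos φ₁ sin δ cos θ = (0.529919)(0.997604) + (0.848048)(0.069180)(-0.043445) = 0.526101
φ₂ = asin(0.526101) = 0.554009 rad = 31.74°.
Δλ = atan2( sin θ sin δ cos φ₁ , cos δ − sin φ₁ sin φ₂ ) = atan2(0.058613, 0.718813) = 0.081361 rad = 4.66°.
λ₂ = λ₁ + Δλ = -98.71°.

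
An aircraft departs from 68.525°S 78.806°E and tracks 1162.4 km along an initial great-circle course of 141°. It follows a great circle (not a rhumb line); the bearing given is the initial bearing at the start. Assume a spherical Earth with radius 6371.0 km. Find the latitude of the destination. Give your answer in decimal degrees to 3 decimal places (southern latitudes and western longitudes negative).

latitude -75.184°

Central angle δ = d/R = 0.182452 rad.
Start latitude φ₁ = -1.195987 rad; initial bearing θ = 2.460914 rad.
sin φ₂ = sin φ₁ cos δ + cos φ₁ sin δ cos θ = (-0.930577)(0.983402) + (0.366095)(0.181441)(-0.777146) = -0.966753
φ₂ = asin(-0.966753) = -1.312213 rad = -75.184°.
Then Δλ = atan2(0.041802, 0.083763) = 0.462892 rad, from sin θ sin δ cos φ₁ over cos δ − sin φ₁ sin φ₂.
Hence λ₂ = 78.806° + 26.522° = 105.328°.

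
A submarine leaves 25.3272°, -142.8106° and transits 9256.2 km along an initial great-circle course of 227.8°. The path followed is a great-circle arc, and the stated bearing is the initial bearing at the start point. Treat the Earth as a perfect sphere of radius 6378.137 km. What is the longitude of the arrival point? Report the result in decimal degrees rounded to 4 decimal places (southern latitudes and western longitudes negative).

δ = 9256.2/6378.137 = 1.451239 rad (83.1499°).
Start latitude φ₁ = 0.442043 rad; initial bearing θ = 3.975860 rad.
Applying the spherical law of cosines for sides, sin φ₂ = sin φ₁ cos δ + cos φ₁ sin δ cos θ = -0.551797, so φ₂ = -33.4904°.
Then Δλ = atan2(-0.664818, 0.355324) = -1.079956 rad, from sin θ sin δ cos φ₁ over cos δ − sin φ₁ sin φ₂.
λ₂ = -142.8106° + -61.8769° = -204.6875°, normalized to (−180°, 180°] → 155.3125°.

longitude 155.3125°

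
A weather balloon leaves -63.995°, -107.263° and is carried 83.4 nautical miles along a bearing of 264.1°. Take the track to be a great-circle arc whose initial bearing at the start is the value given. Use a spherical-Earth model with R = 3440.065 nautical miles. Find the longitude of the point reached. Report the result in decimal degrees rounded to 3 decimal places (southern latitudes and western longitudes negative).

longitude -110.428°

δ = 83.4/3440.065 = 0.024244 rad (1.3891°).
With φ₁ = -63.995° = -1.116923 rad and θ = 264.1° = 4.609415 rad:
Applying the spherical law of cosines for sides, sin φ₂ = sin φ₁ cos δ + cos φ₁ sin δ cos θ = -0.899584, so φ₂ = -64.103°.
Δλ = atan2( sin θ sin δ cos φ₁ , cos δ − sin φ₁ sin φ₂ ) = atan2(-0.010572, 0.191200) = -0.055238 rad = -3.165°.
Hence λ₂ = -107.263° + -3.165° = -110.428°.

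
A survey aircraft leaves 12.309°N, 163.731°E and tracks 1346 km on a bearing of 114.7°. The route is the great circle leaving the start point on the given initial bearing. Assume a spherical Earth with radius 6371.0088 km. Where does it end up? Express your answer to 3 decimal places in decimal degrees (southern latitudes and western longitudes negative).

The arc subtends δ = 1346/6371.0088 = 0.211270 rad at the centre.
Start latitude φ₁ = 0.214833 rad; initial bearing θ = 2.001893 rad.
sin φ₂ = sin φ₁ cos δ + cos φ₁ sin δ cos θ = (0.213184)(0.977765) + (0.977012)(0.209701)(-0.417867) = 0.122831
φ₂ = asin(0.122831) = 0.123142 rad = 7.056°.
Δλ = atan2( sin θ sin δ cos φ₁ , cos δ − sin φ₁ sin φ₂ ) = atan2(0.186136, 0.951580) = 0.193168 rad = 11.068°.
Hence λ₂ = 163.731° + 11.068° = 174.799°.

latitude 7.056°, longitude 174.799°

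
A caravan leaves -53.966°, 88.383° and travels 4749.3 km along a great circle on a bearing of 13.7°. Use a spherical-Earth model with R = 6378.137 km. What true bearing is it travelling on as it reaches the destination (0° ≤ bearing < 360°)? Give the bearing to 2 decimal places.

final bearing 8.19°

Angular distance δ = d/R = 4749.3 / 6378.137 = 0.744622 rad.
Converting: φ₁ = -0.941884 rad, θ = 0.239110 rad.
Destination latitude: φ₂ = arcsin( sin φ₁ cos δ + cos φ₁ sin δ cos θ ) = arcsin(-0.207328) = -11.966°.
Δλ = atan2( sin θ sin δ cos φ₁ , cos δ − sin φ₁ sin φ₂ ) = atan2(0.094419, 0.567685) = 0.164814 rad = 9.443°.
Hence λ₂ = 88.383° + 9.443° = 97.826°.
The forward bearing on arrival equals the back-azimuth from the destination plus 180°.
Back-azimuth from P₂ (-11.97°, 97.83°) to P₁ (-53.97°, 88.38°), with Δλ' = λ₁ − λ₂ = -9.44°: atan2( sin Δλ' cos φ₁ , cos φ₂ sin φ₁ − sin φ₂ cos φ₁ cos Δλ' ) = 188.19°.
Final bearing = (188.19° + 180°) mod 360° = 8.19°.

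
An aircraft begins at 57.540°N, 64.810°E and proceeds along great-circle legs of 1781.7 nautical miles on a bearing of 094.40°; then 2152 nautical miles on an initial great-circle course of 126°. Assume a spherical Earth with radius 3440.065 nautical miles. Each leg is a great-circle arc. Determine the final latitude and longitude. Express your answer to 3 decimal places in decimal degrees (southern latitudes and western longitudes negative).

Apply the spherical direct solution leg by leg, carrying full precision between legs.
Leg 1: from (57.540°, 64.810°), δ = 1781.7/3440.065 = 0.517926 rad, θ = 94.4° → φ = 45.457°, λ = 109.536°.
Leg 2: from (45.457°, 109.536°), δ = 2152/3440.065 = 0.625570 rad, θ = 126° → φ = 19.653°, λ = 139.737°.

latitude 19.653°, longitude 139.737°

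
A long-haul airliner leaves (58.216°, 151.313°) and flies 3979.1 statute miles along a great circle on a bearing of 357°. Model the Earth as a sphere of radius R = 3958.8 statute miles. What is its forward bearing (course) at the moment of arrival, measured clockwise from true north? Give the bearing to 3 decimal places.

final bearing 183.620°

The arc subtends δ = 3979.1/3958.8 = 1.005128 rad at the centre.
Converting: φ₁ = 1.016061 rad, θ = 6.230825 rad.
Destination latitude: φ₂ = arcsin( sin φ₁ cos δ + cos φ₁ sin δ cos θ ) = arcsin(0.899667) = 64.114°.
Δλ = atan2( sin θ sin δ cos φ₁ , cos δ − sin φ₁ sin φ₂ ) = atan2(-0.023272, -0.228772) = -3.040214 rad = -174.191°.
Hence λ₂ = 151.313° + -174.191° = -22.878°.
The forward bearing on arrival equals the back-azimuth from the destination plus 180°.
Back-azimuth from P₂ (64.114°, -22.878°) to P₁ (58.216°, 151.313°), with Δλ' = λ₁ − λ₂ = 174.191°: atan2( sin Δλ' cos φ₁ , cos φ₂ sin φ₁ − sin φ₂ cos φ₁ cos Δλ' ) = 3.620°.
Final bearing = (3.620° + 180°) mod 360° = 183.620°.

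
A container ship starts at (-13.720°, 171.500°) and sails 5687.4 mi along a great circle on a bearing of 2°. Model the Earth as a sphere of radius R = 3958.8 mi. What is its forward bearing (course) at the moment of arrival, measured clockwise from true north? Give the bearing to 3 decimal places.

final bearing 5.308°

Central angle δ = d/R = 1.436647 rad.
Converting: φ₁ = -0.239459 rad, θ = 0.034907 rad.
sin φ₂ = sin φ₁ cos δ + cos φ₁ sin δ cos θ = (-0.237177)(0.133747) + (0.971466)(0.991016)(0.999391) = 0.930430
φ₂ = asin(0.930430) = 1.195585 rad = 68.502°.
Then Δλ = atan2(0.033599, 0.354424) = 0.094517 rad, from sin θ sin δ cos φ₁ over cos δ − sin φ₁ sin φ₂.
λ₂ = λ₁ + Δλ = 176.915°.
The forward bearing on arrival equals the back-azimuth from the destination plus 180°.
Back-azimuth from P₂ (68.502°, 176.915°) to P₁ (-13.720°, 171.500°), with Δλ' = λ₁ − λ₂ = -5.415°: atan2( sin Δλ' cos φ₁ , cos φ₂ sin φ₁ − sin φ₂ cos φ₁ cos Δλ' ) = 185.308°.
Final bearing = (185.308° + 180°) mod 360° = 5.308°.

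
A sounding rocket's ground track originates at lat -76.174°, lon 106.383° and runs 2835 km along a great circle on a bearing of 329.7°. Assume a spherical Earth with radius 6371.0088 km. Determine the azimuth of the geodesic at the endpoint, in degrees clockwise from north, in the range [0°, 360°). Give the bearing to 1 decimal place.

final bearing 348.7°

δ = 2835/6371.0088 = 0.444984 rad (25.4957°).
Converting: φ₁ = -1.329487 rad, θ = 5.754351 rad.
Applying the spherical law of cosines for sides, sin φ₂ = sin φ₁ cos δ + cos φ₁ sin δ cos θ = -0.787652, so φ₂ = -51.967°.
For the longitude increment, Δλ = atan2( sin θ sin δ cos φ₁, cos δ − sin φ₁ sin φ₂ ) = atan2(-0.051898, 0.137787) = -20.639°.
λ₂ = 106.383° + -20.639° = 85.744°.
The forward bearing on arrival equals the back-azimuth from the destination plus 180°.
Back-azimuth from P₂ (-52.0°, 85.7°) to P₁ (-76.2°, 106.4°), with Δλ' = λ₁ − λ₂ = 20.6°: atan2( sin Δλ' cos φ₁ , cos φ₂ sin φ₁ − sin φ₂ cos φ₁ cos Δλ' ) = 168.7°.
Final bearing = (168.7° + 180°) mod 360° = 348.7°.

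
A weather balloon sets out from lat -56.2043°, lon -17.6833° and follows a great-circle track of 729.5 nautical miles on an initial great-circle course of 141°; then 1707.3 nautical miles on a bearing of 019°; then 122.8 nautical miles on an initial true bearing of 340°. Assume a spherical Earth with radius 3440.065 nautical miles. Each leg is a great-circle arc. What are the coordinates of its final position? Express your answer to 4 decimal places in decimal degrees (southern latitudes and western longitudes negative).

latitude -35.0405°, longitude 10.6427°

Apply the spherical direct solution leg by leg, carrying full precision between legs.
Leg 1: from (-56.2043°, -17.6833°), δ = 729.5/3440.065 = 0.212060 rad, θ = 141° → φ = -64.6078°, λ = 0.3090°.
Leg 2: from (-64.6078°, 0.3090°), δ = 1707.3/3440.065 = 0.496299 rad, θ = 19° → φ = -36.9656°, λ = 11.4969°.
Leg 3: from (-36.9656°, 11.4969°), δ = 122.8/3440.065 = 0.035697 rad, θ = 340° → φ = -35.0405°, λ = 10.6427°.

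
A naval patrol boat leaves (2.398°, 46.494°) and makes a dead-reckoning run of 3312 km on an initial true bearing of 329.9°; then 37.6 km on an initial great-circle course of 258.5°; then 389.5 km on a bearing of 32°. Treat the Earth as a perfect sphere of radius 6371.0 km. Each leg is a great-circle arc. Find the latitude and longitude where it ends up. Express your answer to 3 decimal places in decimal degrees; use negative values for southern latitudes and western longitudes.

Apply the spherical direct solution leg by leg, carrying full precision between legs.
Leg 1: from (2.398°, 46.494°), δ = 3312/6371 = 0.519856 rad, θ = 329.9° → φ = 27.756°, λ = 30.143°.
Leg 2: from (27.756°, 30.143°), δ = 37.6/6371 = 0.005902 rad, θ = 258.5° → φ = 27.688°, λ = 29.769°.
Leg 3: from (27.688°, 29.769°), δ = 389.5/6371 = 0.061136 rad, θ = 32° → φ = 30.642°, λ = 31.926°.

latitude 30.642°, longitude 31.926°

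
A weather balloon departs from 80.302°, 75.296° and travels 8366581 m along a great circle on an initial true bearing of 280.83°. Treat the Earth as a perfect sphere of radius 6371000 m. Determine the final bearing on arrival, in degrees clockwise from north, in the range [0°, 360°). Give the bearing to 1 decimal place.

The arc subtends δ = 8366581/6371000 = 1.313229 rad at the centre.
Start latitude φ₁ = 1.401534 rad; initial bearing θ = 4.901408 rad.
sin φ₂ = sin φ₁ cos δ + cos φ₁ sin δ cos θ = (0.985709)(0.254729) + (0.168455)(0.967012)(0.187896) = 0.281697
φ₂ = asin(0.281697) = 0.285562 rad = 16.361°.
Then Δλ = atan2(-0.159997, -0.022942) = -1.713216 rad, from sin θ sin δ cos φ₁ over cos δ − sin φ₁ sin φ₂.
λ₂ = λ₁ + Δλ = -22.864°.
The forward bearing on arrival equals the back-azimuth from the destination plus 180°.
Back-azimuth from P₂ (16.4°, -22.9°) to P₁ (80.3°, 75.3°), with Δλ' = λ₁ − λ₂ = 98.2°: atan2( sin Δλ' cos φ₁ , cos φ₂ sin φ₁ − sin φ₂ cos φ₁ cos Δλ' ) = 9.9°.
Final bearing = (9.9° + 180°) mod 360° = 189.9°.

final bearing 189.9°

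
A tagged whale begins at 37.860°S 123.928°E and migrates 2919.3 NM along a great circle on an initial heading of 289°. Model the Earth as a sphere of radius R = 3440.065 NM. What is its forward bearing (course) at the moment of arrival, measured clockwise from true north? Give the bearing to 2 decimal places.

final bearing 310.18°

Angular distance δ = d/R = 2919.3 / 3440.065 = 0.848618 rad.
With φ₁ = -37.860° = -0.660782 rad and θ = 289° = 5.044002 rad:
Destination latitude: φ₂ = arcsin( sin φ₁ cos δ + cos φ₁ sin δ cos θ ) = arcsin(-0.212817) = -12.287°.
Δλ = atan2( sin θ sin δ cos φ₁ , cos δ − sin φ₁ sin φ₂ ) = atan2(-0.560148, 0.530408) = -0.812662 rad = -46.562°.
λ₂ = 123.928° + -46.562° = 77.366°.
The forward bearing on arrival equals the back-azimuth from the destination plus 180°.
Back-azimuth from P₂ (-12.29°, 77.37°) to P₁ (-37.86°, 123.93°), with Δλ' = λ₁ − λ₂ = 46.56°: atan2( sin Δλ' cos φ₁ , cos φ₂ sin φ₁ − sin φ₂ cos φ₁ cos Δλ' ) = 130.18°.
Final bearing = (130.18° + 180°) mod 360° = 310.18°.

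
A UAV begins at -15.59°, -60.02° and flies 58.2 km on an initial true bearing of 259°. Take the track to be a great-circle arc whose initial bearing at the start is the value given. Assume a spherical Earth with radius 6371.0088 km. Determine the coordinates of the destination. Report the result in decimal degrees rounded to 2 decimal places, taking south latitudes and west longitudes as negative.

The arc subtends δ = 58.2/6371.0088 = 0.009135 rad at the centre.
Start latitude φ₁ = -0.272097 rad; initial bearing θ = 4.520403 rad.
Destination latitude: φ₂ = arcsin( sin φ₁ cos δ + cos φ₁ sin δ cos θ ) = arcsin(-0.270419) = -15.69°.
Then Δλ = atan2(-0.008637, 0.927283) = -0.009314 rad, from sin θ sin δ cos φ₁ over cos δ − sin φ₁ sin φ₂.
λ₂ = λ₁ + Δλ = -60.55°.

latitude -15.69°, longitude -60.55°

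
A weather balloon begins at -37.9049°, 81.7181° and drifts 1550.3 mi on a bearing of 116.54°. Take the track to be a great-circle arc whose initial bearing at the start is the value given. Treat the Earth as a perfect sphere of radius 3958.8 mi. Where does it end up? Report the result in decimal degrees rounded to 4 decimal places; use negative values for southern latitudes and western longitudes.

δ = 1550.3/3958.8 = 0.391609 rad (22.4375°).
Converting: φ₁ = -0.661565 rad, θ = 2.034007 rad.
Applying the spherical law of cosines for sides, sin φ₂ = sin φ₁ cos δ + cos φ₁ sin δ cos θ = -0.702406, so φ₂ = -44.6204°.
Δλ = atan2( sin θ sin δ cos φ₁ , cos δ − sin φ₁ sin φ₂ ) = atan2(0.269419, 0.492771) = 0.500340 rad = 28.6673°.
λ₂ = 81.7181° + 28.6673° = 110.3854°.

latitude -44.6204°, longitude 110.3854°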